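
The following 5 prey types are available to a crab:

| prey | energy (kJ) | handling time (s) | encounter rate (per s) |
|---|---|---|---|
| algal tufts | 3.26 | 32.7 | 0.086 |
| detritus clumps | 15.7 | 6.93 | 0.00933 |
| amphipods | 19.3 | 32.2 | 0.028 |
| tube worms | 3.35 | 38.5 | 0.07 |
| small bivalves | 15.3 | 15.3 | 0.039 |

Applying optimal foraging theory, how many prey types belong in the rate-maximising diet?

E/h in descending order: detritus clumps 2.27, small bivalves 1, amphipods 0.599, algal tufts 0.0997, tube worms 0.087 kJ/s. The optimal diet is the largest prefix of this list for which every included type satisfies E_i/h_i > R on the types above it.
Rate on top 1: 0.1376. small bivalves: 1 > 0.1376 → include.
Rate on top 2: 0.4473. amphipods: 0.599 > 0.4473 → include.
Rate on top 3: 0.5008. algal tufts: 0.0997 < 0.5008 → exclude; stop.
Optimal diet: detritus clumps, small bivalves, amphipods — 3 of 5 types.

3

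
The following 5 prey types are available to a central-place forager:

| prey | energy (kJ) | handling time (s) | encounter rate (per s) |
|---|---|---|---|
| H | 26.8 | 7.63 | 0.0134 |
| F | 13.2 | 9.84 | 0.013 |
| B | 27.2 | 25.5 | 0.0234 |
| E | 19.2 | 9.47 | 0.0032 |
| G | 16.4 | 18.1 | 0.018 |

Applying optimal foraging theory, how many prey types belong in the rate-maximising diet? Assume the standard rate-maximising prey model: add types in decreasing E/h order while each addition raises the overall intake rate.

5

Rank by E/h (kJ/s): H 3.51, E 2.03, F 1.34, B 1.07, G 0.906. Include each in turn until the next type's E/h falls below the running intake rate.
Rate on top 1: 0.3258. E: 2.03 > 0.3258 → include.
Rate on top 2: 0.3713. F: 1.34 > 0.3713 → include.
Rate on top 3: 0.4698. B: 1.07 > 0.4698 → include.
Rate on top 4: 0.6616. G: 0.906 > 0.6616 → include.
Optimal diet: H, E, F, B, G — 5 of 5 types.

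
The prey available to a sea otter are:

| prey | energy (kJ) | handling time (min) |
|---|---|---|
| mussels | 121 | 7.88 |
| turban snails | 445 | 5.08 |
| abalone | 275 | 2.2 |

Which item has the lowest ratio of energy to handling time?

mussels

In descending order of E/h:
abalone: 275/2.2 = 125 kJ/min
turban snails: 445/5.08 = 87.6 kJ/min
mussels: 121/7.88 = 15.4 kJ/min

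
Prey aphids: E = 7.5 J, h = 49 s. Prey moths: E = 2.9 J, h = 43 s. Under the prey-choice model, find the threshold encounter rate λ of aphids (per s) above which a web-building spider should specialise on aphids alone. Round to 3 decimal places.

0.016 per s

Drop moths once their profitability E₂/h₂ falls below the rate achievable on aphids alone: E₂/h₂ = λE₁/(1 + λh₁).
Solve for λ: λE₁h₂ = E₂(1 + λh₁) → λ(E₁h₂ − E₂h₁) = E₂ → λ = E₂/(E₁h₂ − E₂h₁).
λ = 2.9/(7.5×43 − 2.9×49) = 2.9/180.4 = 0.01608 per s.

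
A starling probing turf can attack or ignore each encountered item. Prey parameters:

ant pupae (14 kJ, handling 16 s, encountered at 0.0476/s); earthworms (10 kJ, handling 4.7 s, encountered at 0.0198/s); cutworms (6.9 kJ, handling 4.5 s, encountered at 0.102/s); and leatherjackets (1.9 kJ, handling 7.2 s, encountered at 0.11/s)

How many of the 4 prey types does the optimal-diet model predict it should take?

Rank by E/h (kJ/s): earthworms 2.13, cutworms 1.53, ant pupae 0.875, leatherjackets 0.264. Include each in turn until the next type's E/h falls below the running intake rate.
Rate on top 1: 0.1811. cutworms: 1.53 > 0.1811 → include.
Rate on top 2: 0.581. ant pupae: 0.875 > 0.581 → include.
Rate on top 3: 0.6778. leatherjackets: 0.264 < 0.6778 → exclude; stop.
Optimal diet: earthworms, cutworms, ant pupae — 3 of 4 types.

3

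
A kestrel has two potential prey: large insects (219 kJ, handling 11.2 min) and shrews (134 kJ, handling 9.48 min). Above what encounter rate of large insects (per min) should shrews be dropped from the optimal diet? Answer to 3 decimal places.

0.233 per min

The zero-one rule: include shrews iff E₂/h₂ > λE₁/(1+λh₁). Equality gives the switch point.
λE₁h₂ = E₂ + λE₂h₁ ⇒ λ = E₂/(E₁h₂ − E₂h₁) = 134/(2076 − 1501) = 0.2329 per min.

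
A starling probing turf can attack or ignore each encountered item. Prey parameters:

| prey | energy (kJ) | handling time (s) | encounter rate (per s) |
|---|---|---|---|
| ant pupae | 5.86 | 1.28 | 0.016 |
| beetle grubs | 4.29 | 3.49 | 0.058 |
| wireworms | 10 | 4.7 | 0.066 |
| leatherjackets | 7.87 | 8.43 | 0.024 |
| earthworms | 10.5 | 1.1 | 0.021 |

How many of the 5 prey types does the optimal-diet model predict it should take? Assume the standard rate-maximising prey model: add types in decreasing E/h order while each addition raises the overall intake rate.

5

Profitabilities (E/h, kJ/s): earthworms 9.55, ant pupae 4.58, wireworms 2.13, beetle grubs 1.23, leatherjackets 0.934. Add prey in this order while the next type's profitability exceeds the intake rate on those already taken.
Rate on top 1: 0.2155. ant pupae: 4.58 > 0.2155 → include.
Rate on top 2: 0.3011. wireworms: 2.13 > 0.3011 → include.
Rate on top 3: 0.7197. beetle grubs: 1.23 > 0.7197 → include.
Rate on top 4: 0.7859. leatherjackets: 0.934 > 0.7859 → include.
Optimal diet: earthworms, ant pupae, wireworms, beetle grubs, leatherjackets — 5 of 5 types.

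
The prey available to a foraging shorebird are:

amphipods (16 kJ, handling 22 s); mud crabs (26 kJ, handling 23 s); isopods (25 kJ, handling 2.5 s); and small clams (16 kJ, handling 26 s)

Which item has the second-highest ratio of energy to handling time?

In descending order of E/h:
isopods: 25/2.5 = 10 kJ/s
mud crabs: 26/23 = 1.13 kJ/s
amphipods: 16/22 = 0.727 kJ/s
small clams: 16/26 = 0.615 kJ/s

mud crabs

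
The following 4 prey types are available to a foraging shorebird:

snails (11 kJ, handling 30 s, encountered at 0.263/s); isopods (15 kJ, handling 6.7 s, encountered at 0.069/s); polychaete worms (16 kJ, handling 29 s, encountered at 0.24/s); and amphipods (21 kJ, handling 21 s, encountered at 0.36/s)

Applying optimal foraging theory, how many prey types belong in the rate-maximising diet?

2

Rank by E/h (kJ/s): isopods 2.24, amphipods 1, polychaete worms 0.552, snails 0.367. Include each in turn until the next type's E/h falls below the running intake rate.
Rate on top 1: 0.7078. amphipods: 1 > 0.7078 → include.
Rate on top 2: 0.9526. polychaete worms: 0.552 < 0.9526 → exclude; stop.
Optimal diet: isopods, amphipods — 2 of 4 types.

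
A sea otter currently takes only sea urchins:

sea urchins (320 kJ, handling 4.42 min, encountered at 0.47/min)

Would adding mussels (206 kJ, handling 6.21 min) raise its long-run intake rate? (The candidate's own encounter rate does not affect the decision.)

On sea urchins alone, R = ΣλE/(1+Σλh) = 150.4/3.077 = 48.87 kJ/min.
mussels: E/h = 206/6.21 = 33.17 kJ/min.
Since 33.17 < R, time spent handling mussels is better spent searching.

No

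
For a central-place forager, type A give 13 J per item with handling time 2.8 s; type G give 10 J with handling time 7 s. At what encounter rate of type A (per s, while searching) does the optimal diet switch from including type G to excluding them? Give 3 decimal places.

Drop type G once their profitability E₂/h₂ falls below the rate achievable on type A alone: E₂/h₂ = λE₁/(1 + λh₁).
Solve for λ: λE₁h₂ = E₂(1 + λh₁) → λ(E₁h₂ − E₂h₁) = E₂ → λ = E₂/(E₁h₂ − E₂h₁).
λ = 10/(13×7 − 10×2.8) = 10/63 = 0.1587 per s.

0.159 per s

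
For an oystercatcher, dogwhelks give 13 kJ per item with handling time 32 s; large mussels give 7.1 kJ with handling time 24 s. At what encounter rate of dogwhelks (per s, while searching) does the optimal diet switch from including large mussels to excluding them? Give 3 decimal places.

At the threshold, the rate on dogwhelks alone equals the profitability of large mussels: λ·13/(1 + λ·32) = 7.1/24 = 0.2958.
Rearranging, λ(13 − 0.2958×32) = 0.2958, so λ = 0.2958/3.533 = 0.08373 per s.

0.084 per s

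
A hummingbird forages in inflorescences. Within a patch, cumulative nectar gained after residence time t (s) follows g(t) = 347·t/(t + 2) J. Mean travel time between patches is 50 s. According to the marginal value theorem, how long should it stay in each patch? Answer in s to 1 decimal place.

10.0 s

By the marginal value theorem, leave when the instantaneous gain rate g'(t) equals the habitat-wide average g(t)/(T + t).
g'(t) = 347·2/(t + 2)². Setting 347·2/(t+2)² = 347t/[(t+2)(50+t)] gives 2(50+t) = t(t+2), so t² = 2×50 = 100.
t* = √100 = 10 s.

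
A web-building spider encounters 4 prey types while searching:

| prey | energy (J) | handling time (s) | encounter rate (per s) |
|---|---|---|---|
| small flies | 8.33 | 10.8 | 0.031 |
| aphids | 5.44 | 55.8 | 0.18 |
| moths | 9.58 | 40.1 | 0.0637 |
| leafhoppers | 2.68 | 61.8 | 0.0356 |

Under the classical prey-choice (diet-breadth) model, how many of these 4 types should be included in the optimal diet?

E/h in descending order: small flies 0.771, moths 0.239, aphids 0.0975, leafhoppers 0.0434 J/s. The optimal diet is the largest prefix of this list for which every included type satisfies E_i/h_i > R on the types above it.
Rate on top 1: 0.1935. moths: 0.239 > 0.1935 → include.
Rate on top 2: 0.2233. aphids: 0.0975 < 0.2233 → exclude; stop.
Optimal diet: small flies, moths — 2 of 4 types.

2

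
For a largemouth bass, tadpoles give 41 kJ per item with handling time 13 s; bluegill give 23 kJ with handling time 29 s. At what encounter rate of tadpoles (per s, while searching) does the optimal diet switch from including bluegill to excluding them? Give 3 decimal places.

0.026 per s

At the threshold, the rate on tadpoles alone equals the profitability of bluegill: λ·41/(1 + λ·13) = 23/29 = 0.7931.
Rearranging, λ(41 − 0.7931×13) = 0.7931, so λ = 0.7931/30.69 = 0.02584 per s.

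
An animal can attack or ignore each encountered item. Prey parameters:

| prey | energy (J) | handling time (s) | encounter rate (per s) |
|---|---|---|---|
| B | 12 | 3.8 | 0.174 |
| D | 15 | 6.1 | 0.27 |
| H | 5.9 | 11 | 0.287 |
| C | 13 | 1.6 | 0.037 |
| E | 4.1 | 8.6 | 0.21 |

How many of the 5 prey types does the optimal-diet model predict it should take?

3

Rank by E/h (J/s): C 8.12, B 3.16, D 2.46, H 0.536, E 0.477. Include each in turn until the next type's E/h falls below the running intake rate.
Rate on top 1: 0.4541. B: 3.16 > 0.4541 → include.
Rate on top 2: 1.493. D: 2.46 > 1.493 → include.
Rate on top 3: 1.966. H: 0.536 < 1.966 → exclude; stop.
Optimal diet: C, B, D — 3 of 5 types.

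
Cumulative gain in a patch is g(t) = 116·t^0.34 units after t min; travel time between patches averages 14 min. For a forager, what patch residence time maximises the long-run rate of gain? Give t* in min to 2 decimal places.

By the marginal value theorem, leave when the instantaneous gain rate g'(t) equals the habitat-wide average g(t)/(T + t).
g'(t) = 0.34·116·t^-0.66. Setting 0.34·116·t^-0.66 = 116·t^0.34/(14+t) gives 0.34(14+t) = t, so 0.66·t = 0.34×14.
t* = 0.34×14/0.66 = 7.212 min.

7.21 min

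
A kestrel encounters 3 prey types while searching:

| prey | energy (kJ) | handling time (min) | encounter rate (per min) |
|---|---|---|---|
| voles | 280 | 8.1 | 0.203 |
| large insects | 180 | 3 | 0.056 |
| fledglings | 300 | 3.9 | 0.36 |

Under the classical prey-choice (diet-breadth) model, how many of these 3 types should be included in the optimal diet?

Profitabilities (E/h, kJ/min): fledglings 76.9, large insects 60, voles 34.6. Add prey in this order while the next type's profitability exceeds the intake rate on those already taken.
Rate on top 1: 44.93. large insects: 60 > 44.93 → include.
Rate on top 2: 45.91. voles: 34.6 < 45.91 → exclude; stop.
Optimal diet: fledglings, large insects — 2 of 3 types.

2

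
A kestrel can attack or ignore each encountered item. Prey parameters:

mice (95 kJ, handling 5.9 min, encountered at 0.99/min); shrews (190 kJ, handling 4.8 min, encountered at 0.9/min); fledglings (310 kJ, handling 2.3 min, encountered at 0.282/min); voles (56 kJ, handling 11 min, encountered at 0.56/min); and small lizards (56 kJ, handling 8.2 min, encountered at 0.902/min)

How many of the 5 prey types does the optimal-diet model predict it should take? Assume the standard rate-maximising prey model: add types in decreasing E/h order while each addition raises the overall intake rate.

Profitabilities (E/h, kJ/min): fledglings 135, shrews 39.6, mice 16.1, small lizards 6.83, voles 5.09. Add prey in this order while the next type's profitability exceeds the intake rate on those already taken.
Rate on top 1: 53.03. shrews: 39.6 < 53.03 → exclude; stop.
Optimal diet: fledglings — 1 of 5 types.

1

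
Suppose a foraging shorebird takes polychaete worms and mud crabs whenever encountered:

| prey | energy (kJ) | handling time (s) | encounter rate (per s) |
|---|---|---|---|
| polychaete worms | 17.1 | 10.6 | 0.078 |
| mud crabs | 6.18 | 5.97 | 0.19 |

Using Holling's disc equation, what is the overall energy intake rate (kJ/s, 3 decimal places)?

Energy encountered per unit search time: 0.078×17.1 + 0.19×6.18 = 2.508 kJ/s.
Handling time per unit search time: 0.078×10.6 + 0.19×5.97 = 1.961.
Rate = 2.508/(1 + 1.961) = 0.847 kJ/s.

0.847 kJ/s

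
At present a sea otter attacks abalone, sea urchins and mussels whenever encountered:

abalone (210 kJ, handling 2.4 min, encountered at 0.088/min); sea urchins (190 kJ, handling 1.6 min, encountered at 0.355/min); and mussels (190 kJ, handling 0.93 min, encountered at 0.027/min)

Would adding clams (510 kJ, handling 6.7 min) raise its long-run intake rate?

Yes

Current rate: (0.088×210 + 0.355×190 + 0.027×190)/(1 + 0.088×2.4 + 0.355×1.6 + 0.027×0.93) = 50.47 kJ/min.
Profitability of clams: 510/6.7 = 76.12 kJ/min.
76.12 > 50.47, so adding clams raises the average — include it.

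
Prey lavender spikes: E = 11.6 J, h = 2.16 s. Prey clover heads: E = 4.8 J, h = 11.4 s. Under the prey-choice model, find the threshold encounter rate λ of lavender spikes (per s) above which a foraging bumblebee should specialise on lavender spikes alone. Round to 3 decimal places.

Drop clover heads once their profitability E₂/h₂ falls below the rate achievable on lavender spikes alone: E₂/h₂ = λE₁/(1 + λh₁).
Solve for λ: λE₁h₂ = E₂(1 + λh₁) → λ(E₁h₂ − E₂h₁) = E₂ → λ = E₂/(E₁h₂ − E₂h₁).
λ = 4.8/(11.6×11.4 − 4.8×2.16) = 4.8/121.9 = 0.03939 per s.

0.039 per s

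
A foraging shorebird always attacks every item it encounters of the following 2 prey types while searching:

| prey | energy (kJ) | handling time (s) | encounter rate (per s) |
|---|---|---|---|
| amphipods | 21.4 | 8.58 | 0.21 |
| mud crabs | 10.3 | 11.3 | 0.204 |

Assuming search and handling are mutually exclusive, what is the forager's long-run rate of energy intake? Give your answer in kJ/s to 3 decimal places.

1.291 kJ/s

R = (0.21×21.4 + 0.204×10.3) / (1 + 0.21×8.58 + 0.204×11.3) = 6.595/5.107 = 1.291 kJ/s.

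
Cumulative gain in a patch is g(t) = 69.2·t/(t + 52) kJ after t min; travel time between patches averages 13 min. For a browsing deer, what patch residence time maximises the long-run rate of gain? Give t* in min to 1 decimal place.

Maximise g(t)/(T+t): set derivative to zero → g'(t)(T+t) = g(t).
g'(t) = 69.2·52/(t + 52)². Setting 69.2·52/(t+52)² = 69.2t/[(t+52)(13+t)] gives 52(13+t) = t(t+52), so t² = 52×13 = 676.
t* = √676 = 26 min.

26.0 min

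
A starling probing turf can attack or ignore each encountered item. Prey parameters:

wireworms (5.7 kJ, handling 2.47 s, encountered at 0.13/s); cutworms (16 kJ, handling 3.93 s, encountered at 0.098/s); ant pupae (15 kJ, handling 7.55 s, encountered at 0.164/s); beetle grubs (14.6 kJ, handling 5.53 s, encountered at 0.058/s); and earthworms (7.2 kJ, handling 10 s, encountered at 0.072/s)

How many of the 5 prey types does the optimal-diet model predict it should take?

4

E/h in descending order: cutworms 4.07, beetle grubs 2.64, wireworms 2.31, ant pupae 1.99, earthworms 0.72 kJ/s. The optimal diet is the largest prefix of this list for which every included type satisfies E_i/h_i > R on the types above it.
Rate on top 1: 1.132. beetle grubs: 2.64 > 1.132 → include.
Rate on top 2: 1.416. wireworms: 2.31 > 1.416 → include.
Rate on top 3: 1.557. ant pupae: 1.99 > 1.557 → include.
Rate on top 4: 1.72. earthworms: 0.72 < 1.72 → exclude; stop.
Optimal diet: cutworms, beetle grubs, wireworms, ant pupae — 4 of 5 types.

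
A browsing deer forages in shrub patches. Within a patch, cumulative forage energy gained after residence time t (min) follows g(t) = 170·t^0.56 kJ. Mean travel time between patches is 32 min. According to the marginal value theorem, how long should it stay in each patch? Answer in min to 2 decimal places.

Optimal t* satisfies g'(t*) = g(t*)/(T + t*).
g'(t) = 0.56·170·t^-0.44. Setting 0.56·170·t^-0.44 = 170·t^0.56/(32+t) gives 0.56(32+t) = t, so 0.44·t = 0.56×32.
t* = 0.56×32/0.44 = 40.73 min.

40.73 min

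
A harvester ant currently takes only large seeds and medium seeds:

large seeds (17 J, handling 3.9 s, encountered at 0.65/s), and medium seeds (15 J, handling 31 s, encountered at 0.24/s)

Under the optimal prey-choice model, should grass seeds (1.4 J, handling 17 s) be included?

No

Current rate: (0.65×17 + 0.24×15)/(1 + 0.65×3.9 + 0.24×31) = 1.335 J/s.
grass seeds: E/h = 1.4/17 = 0.08235 J/s.
0.08235 < 1.335, so adding grass seeds would lower the average — exclude it.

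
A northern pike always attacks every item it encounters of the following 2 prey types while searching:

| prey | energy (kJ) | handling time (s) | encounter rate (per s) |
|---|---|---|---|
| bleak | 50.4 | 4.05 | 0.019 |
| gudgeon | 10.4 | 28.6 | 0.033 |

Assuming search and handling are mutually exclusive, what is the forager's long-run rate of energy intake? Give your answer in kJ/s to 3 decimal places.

0.644 kJ/s

R = Σλ_iE_i / (1 + Σλ_ih_i)
Numerator: 0.019×50.4 + 0.033×10.4 = 1.301
Denominator: 1 + 0.019×4.05 + 0.033×28.6 = 2.021
R = 1.301/2.021 = 0.6437 kJ/s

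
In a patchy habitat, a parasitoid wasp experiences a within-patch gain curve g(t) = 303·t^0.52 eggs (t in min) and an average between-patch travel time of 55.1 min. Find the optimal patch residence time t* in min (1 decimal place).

Optimal t* satisfies g'(t*) = g(t*)/(T + t*).
g'(t) = 0.52·303·t^-0.48. Setting 0.52·303·t^-0.48 = 303·t^0.52/(55.1+t) gives 0.52(55.1+t) = t, so 0.48·t = 0.52×55.1.
t* = 0.52×55.1/0.48 = 59.69 min.

59.7 min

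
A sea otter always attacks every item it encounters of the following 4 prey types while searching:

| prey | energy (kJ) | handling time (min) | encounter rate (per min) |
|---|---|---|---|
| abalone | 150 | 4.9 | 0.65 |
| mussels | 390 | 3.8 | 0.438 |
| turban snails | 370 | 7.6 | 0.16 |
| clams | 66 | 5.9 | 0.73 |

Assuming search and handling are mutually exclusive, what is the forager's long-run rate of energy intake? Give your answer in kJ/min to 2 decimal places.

33.04 kJ/min

Energy encountered per unit search time: 0.65×150 + 0.438×390 + 0.16×370 + 0.73×66 = 375.7 kJ/min.
Handling time per unit search time: 0.65×4.9 + 0.438×3.8 + 0.16×7.6 + 0.73×5.9 = 10.37.
Rate = 375.7/(1 + 10.37) = 33.04 kJ/min.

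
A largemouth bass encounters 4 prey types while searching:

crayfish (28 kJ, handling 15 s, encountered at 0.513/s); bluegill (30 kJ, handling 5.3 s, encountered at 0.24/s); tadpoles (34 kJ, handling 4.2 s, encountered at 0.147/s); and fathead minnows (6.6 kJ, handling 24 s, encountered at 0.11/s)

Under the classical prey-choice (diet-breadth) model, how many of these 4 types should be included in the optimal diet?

2

E/h in descending order: tadpoles 8.1, bluegill 5.66, crayfish 1.87, fathead minnows 0.275 kJ/s. The optimal diet is the largest prefix of this list for which every included type satisfies E_i/h_i > R on the types above it.
Rate on top 1: 3.09. bluegill: 5.66 > 3.09 → include.
Rate on top 2: 4.222. crayfish: 1.87 < 4.222 → exclude; stop.
Optimal diet: tadpoles, bluegill — 2 of 4 types.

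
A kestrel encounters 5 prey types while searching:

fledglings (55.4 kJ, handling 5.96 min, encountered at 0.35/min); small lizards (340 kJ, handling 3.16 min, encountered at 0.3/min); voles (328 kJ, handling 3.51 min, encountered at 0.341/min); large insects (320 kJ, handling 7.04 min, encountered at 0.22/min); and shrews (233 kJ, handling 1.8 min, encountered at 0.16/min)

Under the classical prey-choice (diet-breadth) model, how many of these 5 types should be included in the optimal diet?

3

E/h in descending order: shrews 129, small lizards 108, voles 93.4, large insects 45.5, fledglings 9.3 kJ/min. The optimal diet is the largest prefix of this list for which every included type satisfies E_i/h_i > R on the types above it.
Rate on top 1: 28.94. small lizards: 108 > 28.94 → include.
Rate on top 2: 62.29. voles: 93.4 > 62.29 → include.
Rate on top 3: 73.15. large insects: 45.5 < 73.15 → exclude; stop.
Optimal diet: shrews, small lizards, voles — 3 of 5 types.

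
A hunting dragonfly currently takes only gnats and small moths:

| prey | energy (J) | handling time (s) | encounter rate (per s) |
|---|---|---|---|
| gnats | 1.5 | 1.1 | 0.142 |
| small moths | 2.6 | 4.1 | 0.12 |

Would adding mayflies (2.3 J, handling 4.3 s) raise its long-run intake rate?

Yes

Intake rate on the current diet: R = (0.142×1.5 + 0.12×2.6) / (1 + 0.142×1.1 + 0.12×4.1) = 0.525/1.648 = 0.3185 J/s.
mayflies: E/h = 2.3/4.3 = 0.5349 J/s.
0.5349 > 0.3185, so adding mayflies raises the average — include it.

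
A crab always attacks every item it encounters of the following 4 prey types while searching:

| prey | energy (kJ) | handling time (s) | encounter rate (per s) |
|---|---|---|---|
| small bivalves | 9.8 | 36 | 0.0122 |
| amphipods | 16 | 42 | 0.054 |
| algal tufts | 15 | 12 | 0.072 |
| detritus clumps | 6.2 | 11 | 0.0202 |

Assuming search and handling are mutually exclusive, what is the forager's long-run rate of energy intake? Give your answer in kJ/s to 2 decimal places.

R = Σλ_iE_i / (1 + Σλ_ih_i)
Numerator: 0.0122×9.8 + 0.054×16 + 0.072×15 + 0.0202×6.2 = 2.189
Denominator: 1 + 0.0122×36 + 0.054×42 + 0.072×12 + 0.0202×11 = 4.793
R = 2.189/4.793 = 0.4566 kJ/s

0.46 kJ/s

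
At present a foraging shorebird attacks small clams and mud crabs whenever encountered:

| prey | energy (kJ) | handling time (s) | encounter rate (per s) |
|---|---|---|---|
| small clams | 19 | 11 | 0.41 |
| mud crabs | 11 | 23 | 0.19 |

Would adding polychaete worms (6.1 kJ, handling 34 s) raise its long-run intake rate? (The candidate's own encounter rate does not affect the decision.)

Intake rate on the current diet: R = (0.41×19 + 0.19×11) / (1 + 0.41×11 + 0.19×23) = 9.88/9.88 = 1 kJ/s.
polychaete worms: E/h = 6.1/34 = 0.1794 kJ/s.
Since 0.1794 < R, time spent handling polychaete worms is better spent searching.

No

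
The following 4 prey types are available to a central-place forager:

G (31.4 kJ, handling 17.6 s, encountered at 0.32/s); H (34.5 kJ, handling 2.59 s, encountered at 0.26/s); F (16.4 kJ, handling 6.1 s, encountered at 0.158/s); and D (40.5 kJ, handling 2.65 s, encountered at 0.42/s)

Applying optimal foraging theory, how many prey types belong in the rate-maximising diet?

Rank by E/h (kJ/s): D 15.3, H 13.3, F 2.69, G 1.78. Include each in turn until the next type's E/h falls below the running intake rate.
Rate on top 1: 8.05. H: 13.3 > 8.05 → include.
Rate on top 2: 9.324. F: 2.69 < 9.324 → exclude; stop.
Optimal diet: D, H — 2 of 4 types.

2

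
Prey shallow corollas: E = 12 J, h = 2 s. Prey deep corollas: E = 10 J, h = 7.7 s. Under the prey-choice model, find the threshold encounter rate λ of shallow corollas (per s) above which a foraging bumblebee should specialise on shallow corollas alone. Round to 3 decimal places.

0.138 per s

At the threshold, the rate on shallow corollas alone equals the profitability of deep corollas: λ·12/(1 + λ·2) = 10/7.7 = 1.299.
Rearranging, λ(12 − 1.299×2) = 1.299, so λ = 1.299/9.403 = 0.1381 per s.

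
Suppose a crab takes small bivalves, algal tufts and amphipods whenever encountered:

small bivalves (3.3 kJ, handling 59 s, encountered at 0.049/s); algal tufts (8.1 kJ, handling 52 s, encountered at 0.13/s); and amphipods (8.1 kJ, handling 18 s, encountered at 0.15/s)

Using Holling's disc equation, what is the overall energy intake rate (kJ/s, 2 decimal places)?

Energy encountered per unit search time: 0.049×3.3 + 0.13×8.1 + 0.15×8.1 = 2.43 kJ/s.
Handling time per unit search time: 0.049×59 + 0.13×52 + 0.15×18 = 12.35.
Rate = 2.43/(1 + 12.35) = 0.182 kJ/s.

0.18 kJ/s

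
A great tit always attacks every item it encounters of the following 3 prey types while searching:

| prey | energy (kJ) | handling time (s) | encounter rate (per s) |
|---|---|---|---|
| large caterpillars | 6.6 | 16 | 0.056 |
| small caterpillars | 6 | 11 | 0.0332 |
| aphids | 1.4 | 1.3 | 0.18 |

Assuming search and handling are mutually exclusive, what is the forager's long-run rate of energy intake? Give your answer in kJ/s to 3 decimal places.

R = (0.056×6.6 + 0.0332×6 + 0.18×1.4) / (1 + 0.056×16 + 0.0332×11 + 0.18×1.3) = 0.8208/2.495 = 0.329 kJ/s.

0.329 kJ/s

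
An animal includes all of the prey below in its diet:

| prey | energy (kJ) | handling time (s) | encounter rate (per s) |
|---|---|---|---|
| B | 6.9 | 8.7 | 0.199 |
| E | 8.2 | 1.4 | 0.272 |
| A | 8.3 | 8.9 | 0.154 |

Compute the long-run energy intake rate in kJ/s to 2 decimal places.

1.09 kJ/s

Energy encountered per unit search time: 0.199×6.9 + 0.272×8.2 + 0.154×8.3 = 4.882 kJ/s.
Handling time per unit search time: 0.199×8.7 + 0.272×1.4 + 0.154×8.9 = 3.483.
Rate = 4.882/(1 + 3.483) = 1.089 kJ/s.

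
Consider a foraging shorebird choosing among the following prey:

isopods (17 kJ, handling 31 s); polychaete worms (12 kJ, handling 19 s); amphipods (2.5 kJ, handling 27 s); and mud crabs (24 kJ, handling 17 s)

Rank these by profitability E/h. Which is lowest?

amphipods

In descending order of E/h:
mud crabs: 24/17 = 1.41 kJ/s
polychaete worms: 12/19 = 0.632 kJ/s
isopods: 17/31 = 0.548 kJ/s
amphipods: 2.5/27 = 0.0926 kJ/s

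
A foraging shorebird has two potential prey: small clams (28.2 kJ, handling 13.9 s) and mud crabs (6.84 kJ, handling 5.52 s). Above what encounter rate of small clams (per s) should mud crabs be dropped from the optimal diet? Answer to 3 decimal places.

At the threshold, the rate on small clams alone equals the profitability of mud crabs: λ·28.2/(1 + λ·13.9) = 6.84/5.52 = 1.239.
Rearranging, λ(28.2 − 1.239×13.9) = 1.239, so λ = 1.239/10.98 = 0.1129 per s.

0.113 per s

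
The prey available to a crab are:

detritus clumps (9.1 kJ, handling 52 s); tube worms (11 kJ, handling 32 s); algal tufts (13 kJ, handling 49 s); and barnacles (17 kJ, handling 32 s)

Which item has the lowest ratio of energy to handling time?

In descending order of E/h:
barnacles: 17/32 = 0.531 kJ/s
tube worms: 11/32 = 0.344 kJ/s
algal tufts: 13/49 = 0.265 kJ/s
detritus clumps: 9.1/52 = 0.175 kJ/s

detritus clumps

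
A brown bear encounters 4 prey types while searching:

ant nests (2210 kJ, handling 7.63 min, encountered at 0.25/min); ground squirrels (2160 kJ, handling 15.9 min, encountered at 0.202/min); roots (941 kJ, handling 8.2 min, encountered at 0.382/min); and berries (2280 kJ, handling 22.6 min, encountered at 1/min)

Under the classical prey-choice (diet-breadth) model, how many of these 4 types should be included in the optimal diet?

Rank by E/h (kJ/min): ant nests 290, ground squirrels 136, roots 115, berries 101. Include each in turn until the next type's E/h falls below the running intake rate.
Rate on top 1: 190. ground squirrels: 136 < 190 → exclude; stop.
Optimal diet: ant nests — 1 of 4 types.

1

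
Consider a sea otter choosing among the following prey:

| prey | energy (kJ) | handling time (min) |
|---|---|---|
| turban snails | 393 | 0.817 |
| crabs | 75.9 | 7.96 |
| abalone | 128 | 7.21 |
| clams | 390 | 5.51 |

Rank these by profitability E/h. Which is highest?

turban snails

In descending order of E/h:
turban snails: 393/0.817 = 481 kJ/min
clams: 390/5.51 = 70.8 kJ/min
abalone: 128/7.21 = 17.8 kJ/min
crabs: 75.9/7.96 = 9.54 kJ/min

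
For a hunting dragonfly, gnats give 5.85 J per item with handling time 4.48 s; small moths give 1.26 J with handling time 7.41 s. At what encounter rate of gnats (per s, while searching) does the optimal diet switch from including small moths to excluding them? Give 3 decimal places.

The zero-one rule: include small moths iff E₂/h₂ > λE₁/(1+λh₁). Equality gives the switch point.
λE₁h₂ = E₂ + λE₂h₁ ⇒ λ = E₂/(E₁h₂ − E₂h₁) = 1.26/(43.35 − 5.645) = 0.03342 per s.

0.033 per s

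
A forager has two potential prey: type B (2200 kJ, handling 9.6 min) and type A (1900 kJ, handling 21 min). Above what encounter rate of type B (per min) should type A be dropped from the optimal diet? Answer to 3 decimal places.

The zero-one rule: include type A iff E₂/h₂ > λE₁/(1+λh₁). Equality gives the switch point.
λE₁h₂ = E₂ + λE₂h₁ ⇒ λ = E₂/(E₁h₂ − E₂h₁) = 1900/(4.62e+04 − 1.824e+04) = 0.06795 per min.

0.068 per min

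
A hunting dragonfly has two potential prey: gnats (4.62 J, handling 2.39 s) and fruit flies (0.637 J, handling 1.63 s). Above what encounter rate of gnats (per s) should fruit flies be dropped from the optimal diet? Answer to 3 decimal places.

At the threshold, the rate on gnats alone equals the profitability of fruit flies: λ·4.62/(1 + λ·2.39) = 0.637/1.63 = 0.3908.
Rearranging, λ(4.62 − 0.3908×2.39) = 0.3908, so λ = 0.3908/3.686 = 0.106 per s.

0.106 per s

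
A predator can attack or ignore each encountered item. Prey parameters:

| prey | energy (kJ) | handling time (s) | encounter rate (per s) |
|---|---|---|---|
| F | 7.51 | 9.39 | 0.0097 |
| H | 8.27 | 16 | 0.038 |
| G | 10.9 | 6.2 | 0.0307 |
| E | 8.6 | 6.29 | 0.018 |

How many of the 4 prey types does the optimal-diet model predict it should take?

Rank by E/h (kJ/s): G 1.76, E 1.37, F 0.8, H 0.517. Include each in turn until the next type's E/h falls below the running intake rate.
Rate on top 1: 0.2811. E: 1.37 > 0.2811 → include.
Rate on top 2: 0.3755. F: 0.8 > 0.3755 → include.
Rate on top 3: 0.4032. H: 0.517 > 0.4032 → include.
Optimal diet: G, E, F, H — 4 of 4 types.

4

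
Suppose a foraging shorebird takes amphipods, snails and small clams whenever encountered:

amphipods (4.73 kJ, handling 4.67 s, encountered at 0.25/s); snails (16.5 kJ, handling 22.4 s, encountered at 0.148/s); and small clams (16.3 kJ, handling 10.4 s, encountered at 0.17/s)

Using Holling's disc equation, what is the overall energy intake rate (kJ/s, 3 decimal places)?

0.882 kJ/s

R = Σλ_iE_i / (1 + Σλ_ih_i)
Numerator: 0.25×4.73 + 0.148×16.5 + 0.17×16.3 = 6.396
Denominator: 1 + 0.25×4.67 + 0.148×22.4 + 0.17×10.4 = 7.251
R = 6.396/7.251 = 0.8821 kJ/s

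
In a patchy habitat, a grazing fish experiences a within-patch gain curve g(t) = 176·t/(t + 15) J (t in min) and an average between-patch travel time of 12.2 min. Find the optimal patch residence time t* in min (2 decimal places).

13.53 min

Maximise g(t)/(T+t): set derivative to zero → g'(t)(T+t) = g(t).
g'(t) = 176·15/(t + 15)². Setting 176·15/(t+15)² = 176t/[(t+15)(12.2+t)] gives 15(12.2+t) = t(t+15), so t² = 15×12.2 = 183.
t* = √183 = 13.53 min.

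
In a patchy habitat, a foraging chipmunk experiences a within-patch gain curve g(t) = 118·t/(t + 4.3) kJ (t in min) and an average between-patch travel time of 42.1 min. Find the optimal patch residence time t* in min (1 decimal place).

Maximise g(t)/(T+t): set derivative to zero → g'(t)(T+t) = g(t).
g'(t) = 118·4.3/(t + 4.3)². Setting 118·4.3/(t+4.3)² = 118t/[(t+4.3)(42.1+t)] gives 4.3(42.1+t) = t(t+4.3), so t² = 4.3×42.1 = 181.
t* = √181 = 13.45 min.

13.5 min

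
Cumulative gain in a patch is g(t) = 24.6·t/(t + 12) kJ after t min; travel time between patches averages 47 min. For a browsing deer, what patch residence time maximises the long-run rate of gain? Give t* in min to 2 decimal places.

23.75 min

Optimal t* satisfies g'(t*) = g(t*)/(T + t*).
g'(t) = 24.6·12/(t + 12)². Setting 24.6·12/(t+12)² = 24.6t/[(t+12)(47+t)] gives 12(47+t) = t(t+12), so t² = 12×47 = 564.
t* = √564 = 23.75 min.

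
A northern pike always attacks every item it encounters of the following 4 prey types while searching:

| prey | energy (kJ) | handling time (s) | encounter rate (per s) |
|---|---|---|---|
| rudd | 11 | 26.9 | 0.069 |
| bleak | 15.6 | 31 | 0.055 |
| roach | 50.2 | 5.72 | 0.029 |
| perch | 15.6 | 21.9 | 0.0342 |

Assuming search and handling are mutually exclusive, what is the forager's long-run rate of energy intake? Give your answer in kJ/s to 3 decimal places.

Energy encountered per unit search time: 0.069×11 + 0.055×15.6 + 0.029×50.2 + 0.0342×15.6 = 3.606 kJ/s.
Handling time per unit search time: 0.069×26.9 + 0.055×31 + 0.029×5.72 + 0.0342×21.9 = 4.476.
Rate = 3.606/(1 + 4.476) = 0.6586 kJ/s.

0.659 kJ/s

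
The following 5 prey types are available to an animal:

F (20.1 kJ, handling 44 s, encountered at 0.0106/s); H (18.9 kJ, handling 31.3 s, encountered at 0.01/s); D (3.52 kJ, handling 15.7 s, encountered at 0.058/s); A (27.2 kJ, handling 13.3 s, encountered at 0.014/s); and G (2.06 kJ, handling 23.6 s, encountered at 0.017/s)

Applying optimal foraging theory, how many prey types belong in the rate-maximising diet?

3

E/h in descending order: A 2.05, H 0.604, F 0.457, D 0.224, G 0.0873 kJ/s. The optimal diet is the largest prefix of this list for which every included type satisfies E_i/h_i > R on the types above it.
Rate on top 1: 0.321. H: 0.604 > 0.321 → include.
Rate on top 2: 0.3801. F: 0.457 > 0.3801 → include.
Rate on top 3: 0.3983. D: 0.224 < 0.3983 → exclude; stop.
Optimal diet: A, H, F — 3 of 5 types.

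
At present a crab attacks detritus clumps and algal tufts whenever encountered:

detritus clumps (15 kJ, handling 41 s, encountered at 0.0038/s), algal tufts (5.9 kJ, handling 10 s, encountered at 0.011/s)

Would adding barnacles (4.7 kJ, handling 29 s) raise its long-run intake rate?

Yes

Current rate: (0.0038×15 + 0.011×5.9)/(1 + 0.0038×41 + 0.011×10) = 0.0963 kJ/s.
barnacles: E/h = 4.7/29 = 0.1621 kJ/s.
Since 0.1621 > R, including barnacles increases the long-run rate.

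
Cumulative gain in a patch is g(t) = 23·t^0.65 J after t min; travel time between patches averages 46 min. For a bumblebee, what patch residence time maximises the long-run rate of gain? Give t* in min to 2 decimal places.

85.43 min

By the marginal value theorem, leave when the instantaneous gain rate g'(t) equals the habitat-wide average g(t)/(T + t).
g'(t) = 0.65·23·t^-0.35. Setting 0.65·23·t^-0.35 = 23·t^0.65/(46+t) gives 0.65(46+t) = t, so 0.35·t = 0.65×46.
t* = 0.65×46/0.35 = 85.43 min.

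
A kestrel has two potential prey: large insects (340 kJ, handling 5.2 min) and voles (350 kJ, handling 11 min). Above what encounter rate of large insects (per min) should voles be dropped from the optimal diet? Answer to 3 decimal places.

The zero-one rule: include voles iff E₂/h₂ > λE₁/(1+λh₁). Equality gives the switch point.
λE₁h₂ = E₂ + λE₂h₁ ⇒ λ = E₂/(E₁h₂ − E₂h₁) = 350/(3740 − 1820) = 0.1823 per min.

0.182 per min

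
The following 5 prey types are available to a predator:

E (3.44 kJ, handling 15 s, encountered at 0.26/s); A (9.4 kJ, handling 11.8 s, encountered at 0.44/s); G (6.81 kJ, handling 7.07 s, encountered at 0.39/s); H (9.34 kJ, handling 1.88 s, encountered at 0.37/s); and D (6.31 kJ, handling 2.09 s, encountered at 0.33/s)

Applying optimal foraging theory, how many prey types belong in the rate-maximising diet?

2

Rank by E/h (kJ/s): H 4.97, D 3.02, G 0.963, A 0.797, E 0.229. Include each in turn until the next type's E/h falls below the running intake rate.
Rate on top 1: 2.038. D: 3.02 > 2.038 → include.
Rate on top 2: 2.322. G: 0.963 < 2.322 → exclude; stop.
Optimal diet: H, D — 2 of 5 types.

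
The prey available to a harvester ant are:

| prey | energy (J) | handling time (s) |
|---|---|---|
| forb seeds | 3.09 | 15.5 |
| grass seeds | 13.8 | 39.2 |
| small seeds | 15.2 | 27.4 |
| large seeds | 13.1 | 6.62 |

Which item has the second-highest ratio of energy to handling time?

In descending order of E/h:
large seeds: 13.1/6.62 = 1.98 J/s
small seeds: 15.2/27.4 = 0.555 J/s
grass seeds: 13.8/39.2 = 0.352 J/s
forb seeds: 3.09/15.5 = 0.199 J/s

small seeds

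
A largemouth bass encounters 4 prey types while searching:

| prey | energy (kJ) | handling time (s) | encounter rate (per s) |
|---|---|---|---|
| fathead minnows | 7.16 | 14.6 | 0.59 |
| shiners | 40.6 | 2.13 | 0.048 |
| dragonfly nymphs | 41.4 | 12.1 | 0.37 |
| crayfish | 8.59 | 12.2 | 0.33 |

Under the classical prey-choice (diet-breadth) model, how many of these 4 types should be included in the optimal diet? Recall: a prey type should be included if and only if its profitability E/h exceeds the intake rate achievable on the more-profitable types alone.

2

E/h in descending order: shiners 19.1, dragonfly nymphs 3.42, crayfish 0.704, fathead minnows 0.49 kJ/s. The optimal diet is the largest prefix of this list for which every included type satisfies E_i/h_i > R on the types above it.
Rate on top 1: 1.768. dragonfly nymphs: 3.42 > 1.768 → include.
Rate on top 2: 3.095. crayfish: 0.704 < 3.095 → exclude; stop.
Optimal diet: shiners, dragonfly nymphs — 2 of 4 types.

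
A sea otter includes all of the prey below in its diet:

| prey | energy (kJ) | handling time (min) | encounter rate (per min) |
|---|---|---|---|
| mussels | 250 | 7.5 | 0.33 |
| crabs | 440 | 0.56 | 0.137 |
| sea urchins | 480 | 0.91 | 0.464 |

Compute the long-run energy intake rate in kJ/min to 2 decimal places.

91.97 kJ/min

R = (0.33×250 + 0.137×440 + 0.464×480) / (1 + 0.33×7.5 + 0.137×0.56 + 0.464×0.91) = 365.5/3.974 = 91.97 kJ/min.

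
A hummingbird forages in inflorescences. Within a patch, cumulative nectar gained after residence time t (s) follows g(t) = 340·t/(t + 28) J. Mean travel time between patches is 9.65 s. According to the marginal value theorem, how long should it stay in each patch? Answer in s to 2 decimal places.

Optimal t* satisfies g'(t*) = g(t*)/(T + t*).
g'(t) = 340·28/(t + 28)². Setting 340·28/(t+28)² = 340t/[(t+28)(9.65+t)] gives 28(9.65+t) = t(t+28), so t² = 28×9.65 = 270.2.
t* = √270.2 = 16.44 s.

16.44 s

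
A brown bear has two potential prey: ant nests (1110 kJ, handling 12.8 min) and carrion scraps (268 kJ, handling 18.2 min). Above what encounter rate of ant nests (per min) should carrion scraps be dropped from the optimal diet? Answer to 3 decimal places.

0.016 per min

The zero-one rule: include carrion scraps iff E₂/h₂ > λE₁/(1+λh₁). Equality gives the switch point.
λE₁h₂ = E₂ + λE₂h₁ ⇒ λ = E₂/(E₁h₂ − E₂h₁) = 268/(2.02e+04 − 3430) = 0.01598 per min.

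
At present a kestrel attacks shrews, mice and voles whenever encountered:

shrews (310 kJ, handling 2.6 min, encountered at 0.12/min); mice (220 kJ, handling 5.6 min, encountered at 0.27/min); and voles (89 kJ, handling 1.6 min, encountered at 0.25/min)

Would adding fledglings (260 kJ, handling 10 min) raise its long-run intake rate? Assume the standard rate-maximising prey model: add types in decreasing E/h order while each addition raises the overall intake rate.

On shrews, mice and voles alone, R = ΣλE/(1+Σλh) = 118.8/3.224 = 36.86 kJ/min.
fledglings: E/h = 260/10 = 26 kJ/min.
Since 26 < R, time spent handling fledglings is better spent searching.

No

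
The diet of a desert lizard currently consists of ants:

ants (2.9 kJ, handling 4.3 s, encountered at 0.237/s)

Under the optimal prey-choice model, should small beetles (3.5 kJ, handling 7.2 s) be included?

Yes

Intake rate on the current diet: R = (0.237×2.9) / (1 + 0.237×4.3) = 0.6873/2.019 = 0.3404 kJ/s.
small beetles: E/h = 3.5/7.2 = 0.4861 kJ/s.
0.4861 > 0.3404, so adding small beetles raises the average — include it.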